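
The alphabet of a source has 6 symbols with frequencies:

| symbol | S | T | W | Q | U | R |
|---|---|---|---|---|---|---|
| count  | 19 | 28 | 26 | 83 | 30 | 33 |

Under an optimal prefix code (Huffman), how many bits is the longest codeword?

Merge the two lowest-weight nodes at each step:
S(19) + W(26) → 45
T(28) + U(30) → 58
R(33) + 45 → 78
58 + 78 → 136
Q(83) + 136 → 219
The first pair merged (S, W) ends up deepest, at depth 4.

4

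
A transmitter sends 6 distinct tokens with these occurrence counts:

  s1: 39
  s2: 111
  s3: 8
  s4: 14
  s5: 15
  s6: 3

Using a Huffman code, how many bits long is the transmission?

345

Greedily combine the two least-frequent nodes:
combine s6(3), s3(8) → 11
combine 11, s4(14) → 25
combine s5(15), 25 → 40
combine s1(39), 40 → 79
combine 79, s2(111) → 190
The encoded length is the sum of every internal node's weight: 11 + 25 + 40 + 79 + 190 = 345 bits.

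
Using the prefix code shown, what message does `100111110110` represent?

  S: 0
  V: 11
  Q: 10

QSVVQVS

Read left to right; each codeword is recognised as soon as it completes (prefix code):
  10→Q | 0→S | 11→V | 11→V | 10→Q | 11→V | 0→S
Decoded message: QSVVQVS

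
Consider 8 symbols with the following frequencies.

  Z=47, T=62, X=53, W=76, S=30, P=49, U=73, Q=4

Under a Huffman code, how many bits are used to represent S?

4

Repeatedly merge the two smallest:
combine Q(4), S(30) → 34
combine 34, Z(47) → 81
combine P(49), X(53) → 102
combine T(62), U(73) → 135
combine W(76), 81 → 157
combine 102, 135 → 237
combine 157, 237 → 394
S's leaf is at depth 4, giving a 4-bit codeword.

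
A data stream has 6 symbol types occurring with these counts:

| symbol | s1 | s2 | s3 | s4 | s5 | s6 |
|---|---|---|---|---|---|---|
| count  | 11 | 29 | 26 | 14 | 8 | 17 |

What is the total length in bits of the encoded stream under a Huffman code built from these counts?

Merge the two smallest weights repeatedly:
combine s5(8), s1(11) → 19
combine s4(14), s6(17) → 31
combine 19, s3(26) → 45
combine s2(29), 31 → 60
combine 45, 60 → 105
Total encoded bits = sum of merged weights = 19 + 31 + 45 + 60 + 105 = 260.

260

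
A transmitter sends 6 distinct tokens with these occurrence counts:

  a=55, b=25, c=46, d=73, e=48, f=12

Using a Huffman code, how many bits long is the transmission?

Merge the two smallest weights repeatedly:
combine f(12), b(25) → 37
combine 37, c(46) → 83
combine e(48), a(55) → 103
combine d(73), 83 → 156
combine 103, 156 → 259
The encoded length is the sum of every internal node's weight: 37 + 83 + 103 + 156 + 259 = 638 bits.

638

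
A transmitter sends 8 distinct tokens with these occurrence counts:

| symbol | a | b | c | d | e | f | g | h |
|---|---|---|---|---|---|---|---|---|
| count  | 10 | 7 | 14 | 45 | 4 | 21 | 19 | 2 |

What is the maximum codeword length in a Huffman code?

Merge the two lowest-weight nodes at each step:
merge h(2) and e(4): 6
merge 6 and b(7): 13
merge a(10) and 13: 23
merge c(14) and g(19): 33
merge f(21) and 23: 44
merge 33 and 44: 77
merge d(45) and 77: 122
Maximum depth reached is 6.

6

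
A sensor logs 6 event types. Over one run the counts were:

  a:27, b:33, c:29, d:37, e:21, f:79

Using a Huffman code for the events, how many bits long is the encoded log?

562

Merge the two smallest weights repeatedly:
merge e(21) and a(27): 48
merge c(29) and b(33): 62
merge d(37) and 48: 85
merge 62 and f(79): 141
merge 85 and 141: 226
The encoded length is the sum of every internal node's weight: 48 + 62 + 85 + 141 + 226 = 562 bits.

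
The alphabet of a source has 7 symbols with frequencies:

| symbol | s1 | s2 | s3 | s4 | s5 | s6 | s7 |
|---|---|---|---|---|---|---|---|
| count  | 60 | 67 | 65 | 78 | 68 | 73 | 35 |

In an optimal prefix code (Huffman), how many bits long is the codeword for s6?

Repeatedly merge the two smallest:
merge s7(35) and s1(60): 95
merge s3(65) and s2(67): 132
merge s5(68) and s6(73): 141
merge s4(78) and 95: 173
merge 132 and 141: 273
merge 173 and 273: 446
s6's leaf is at depth 3, giving a 3-bit codeword.

3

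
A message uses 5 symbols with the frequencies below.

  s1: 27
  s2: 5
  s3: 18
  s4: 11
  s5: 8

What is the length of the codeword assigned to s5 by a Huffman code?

4

Build the tree from the bottom:
combine s2(5), s5(8) → 13
combine s4(11), 13 → 24
combine s3(18), 24 → 42
combine s1(27), 42 → 69
s5's leaf is at depth 4, giving a 4-bit codeword.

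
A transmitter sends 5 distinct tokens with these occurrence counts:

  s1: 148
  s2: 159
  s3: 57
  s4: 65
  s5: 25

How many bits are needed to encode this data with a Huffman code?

978

Merge the two smallest weights repeatedly:
merge s5(25) and s3(57): 82
merge s4(65) and 82: 147
merge 147 and s1(148): 295
merge s2(159) and 295: 454
Total encoded bits = sum of merged weights = 82 + 147 + 295 + 454 = 978.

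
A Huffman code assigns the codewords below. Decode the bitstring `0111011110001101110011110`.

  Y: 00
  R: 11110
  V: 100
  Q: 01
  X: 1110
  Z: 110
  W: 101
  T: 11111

QZRYZXQX

Read left to right; each codeword is recognised as soon as it completes (prefix code):
  01→Q | 110→Z | 11110→R | 00→Y | 110→Z | 1110→X | 01→Q | 1110→X
Decoded message: QZRYZXQX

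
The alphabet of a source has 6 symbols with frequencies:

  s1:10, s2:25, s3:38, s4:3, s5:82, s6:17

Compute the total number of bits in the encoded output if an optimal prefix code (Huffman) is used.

Merge the two smallest weights repeatedly:
s4(3) + s1(10) → 13
13 + s6(17) → 30
s2(25) + 30 → 55
s3(38) + 55 → 93
s5(82) + 93 → 175
Total encoded bits = sum of merged weights = 13 + 30 + 55 + 93 + 175 = 366.

366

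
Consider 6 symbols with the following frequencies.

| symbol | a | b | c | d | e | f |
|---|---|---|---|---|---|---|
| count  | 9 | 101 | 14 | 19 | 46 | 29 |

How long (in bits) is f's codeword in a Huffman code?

Repeatedly merge the two smallest:
a(9) + c(14) → 23
d(19) + 23 → 42
f(29) + 42 → 71
e(46) + 71 → 117
b(101) + 117 → 218
f sits 3 levels below the root, so its codeword is 3 bits.

3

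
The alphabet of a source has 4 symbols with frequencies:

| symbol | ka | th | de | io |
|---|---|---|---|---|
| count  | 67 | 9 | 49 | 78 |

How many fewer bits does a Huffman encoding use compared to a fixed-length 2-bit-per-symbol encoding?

20

Fixed-length: 2 bits × 203 symbols = 406 bits.
Huffman merges:
combine th(9), de(49) → 58
combine 58, ka(67) → 125
combine io(78), 125 → 203
Huffman total = 58 + 125 + 203 = 386 bits.
Saving = 406 − 386 = 20 bits.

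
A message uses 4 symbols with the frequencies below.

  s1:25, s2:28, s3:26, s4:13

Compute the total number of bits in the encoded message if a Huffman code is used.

Greedily combine the two least-frequent nodes:
combine s4(13), s1(25) → 38
combine s3(26), s2(28) → 54
combine 38, 54 → 92
Each symbol's bit-cost is frequency × depth; summing gives 184 bits (equivalently 38 + 54 + 92).

184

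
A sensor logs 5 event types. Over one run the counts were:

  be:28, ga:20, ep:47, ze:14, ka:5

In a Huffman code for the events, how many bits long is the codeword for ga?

3

Repeatedly merge the two smallest:
merge ka(5) and ze(14): 19
merge 19 and ga(20): 39
merge be(28) and 39: 67
merge ep(47) and 67: 114
ga sits 3 levels below the root, so its codeword is 3 bits.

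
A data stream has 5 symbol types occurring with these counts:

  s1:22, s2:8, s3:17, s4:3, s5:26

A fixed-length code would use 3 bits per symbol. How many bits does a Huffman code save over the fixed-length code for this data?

65

Fixed-length: 3 bits × 76 symbols = 228 bits.
Huffman merges:
combine s4(3), s2(8) → 11
combine 11, s3(17) → 28
combine s1(22), s5(26) → 48
combine 28, 48 → 76
Huffman total = 11 + 28 + 48 + 76 = 163 bits.
Saving = 228 − 163 = 65 bits.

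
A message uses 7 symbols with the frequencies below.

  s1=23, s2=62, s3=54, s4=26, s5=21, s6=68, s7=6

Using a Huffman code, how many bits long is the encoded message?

Greedily combine the two least-frequent nodes:
merge s7(6) and s5(21): 27
merge s1(23) and s4(26): 49
merge 27 and 49: 76
merge s3(54) and s2(62): 116
merge s6(68) and 76: 144
merge 116 and 144: 260
Each symbol's bit-cost is frequency × depth; summing gives 672 bits (equivalently 27 + 49 + 76 + 116 + 144 + 260).

672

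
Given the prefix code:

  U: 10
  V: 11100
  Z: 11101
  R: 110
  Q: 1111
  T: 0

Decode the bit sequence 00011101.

Read left to right; each codeword is recognised as soon as it completes (prefix code):
  0→T | 0→T | 0→T | 11101→Z
Decoded message: TTTZ

TTTZ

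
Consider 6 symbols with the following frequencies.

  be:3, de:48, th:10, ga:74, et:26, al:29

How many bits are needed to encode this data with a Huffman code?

Build the Huffman tree bottom-up:
merge be(3) and th(10): 13
merge 13 and et(26): 39
merge al(29) and 39: 68
merge de(48) and 68: 116
merge ga(74) and 116: 190
The encoded length is the sum of every internal node's weight: 13 + 39 + 68 + 116 + 190 = 426 bits.

426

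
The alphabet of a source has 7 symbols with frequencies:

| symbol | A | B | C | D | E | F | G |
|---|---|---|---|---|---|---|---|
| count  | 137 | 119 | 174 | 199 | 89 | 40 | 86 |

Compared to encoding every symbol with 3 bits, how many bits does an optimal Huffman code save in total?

Fixed-length: 3 bits × 844 symbols = 2532 bits.
Huffman merges:
merge F(40) and G(86): 126
merge E(89) and B(119): 208
merge 126 and A(137): 263
merge C(174) and D(199): 373
merge 208 and 263: 471
merge 373 and 471: 844
Huffman total = 126 + 208 + 263 + 373 + 471 + 844 = 2285 bits.
Saving = 2532 − 2285 = 247 bits.

247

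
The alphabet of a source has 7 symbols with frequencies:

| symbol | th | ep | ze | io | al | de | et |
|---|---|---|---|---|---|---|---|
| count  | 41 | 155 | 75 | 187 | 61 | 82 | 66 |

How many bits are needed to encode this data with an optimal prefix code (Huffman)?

Build the Huffman tree bottom-up:
th(41) + al(61) → 102
et(66) + ze(75) → 141
de(82) + 102 → 184
141 + ep(155) → 296
184 + io(187) → 371
296 + 371 → 667
The encoded length is the sum of every internal node's weight: 102 + 141 + 184 + 296 + 371 + 667 = 1761 bits.

1761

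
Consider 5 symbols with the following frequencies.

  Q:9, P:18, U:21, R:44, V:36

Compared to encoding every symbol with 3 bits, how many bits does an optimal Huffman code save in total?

101

Fixed-length: 3 bits × 128 symbols = 384 bits.
Huffman merges:
Q(9) + P(18) → 27
U(21) + 27 → 48
V(36) + R(44) → 80
48 + 80 → 128
Huffman total = 27 + 48 + 80 + 128 = 283 bits.
Saving = 384 − 283 = 101 bits.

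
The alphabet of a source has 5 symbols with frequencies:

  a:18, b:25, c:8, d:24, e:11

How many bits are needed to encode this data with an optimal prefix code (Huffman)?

Merge the two smallest weights repeatedly:
combine c(8), e(11) → 19
combine a(18), 19 → 37
combine d(24), b(25) → 49
combine 37, 49 → 86
Each symbol's bit-cost is frequency × depth; summing gives 191 bits (equivalently 19 + 37 + 49 + 86).

191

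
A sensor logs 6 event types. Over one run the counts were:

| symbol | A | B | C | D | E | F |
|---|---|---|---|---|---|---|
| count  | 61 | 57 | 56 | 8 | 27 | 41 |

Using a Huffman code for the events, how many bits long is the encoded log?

Merge the two smallest weights repeatedly:
merge D(8) and E(27): 35
merge 35 and F(41): 76
merge C(56) and B(57): 113
merge A(61) and 76: 137
merge 113 and 137: 250
Total encoded bits = sum of merged weights = 35 + 76 + 113 + 137 + 250 = 611.

611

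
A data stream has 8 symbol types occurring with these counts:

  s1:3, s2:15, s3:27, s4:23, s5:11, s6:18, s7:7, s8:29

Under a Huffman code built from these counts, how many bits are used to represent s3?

Huffman merges, smallest pair first:
merge s1(3) and s7(7): 10
merge 10 and s5(11): 21
merge s2(15) and s6(18): 33
merge 21 and s4(23): 44
merge s3(27) and s8(29): 56
merge 33 and 44: 77
merge 56 and 77: 133
The subtree containing s3 is merged 2 times, so code length = 2.

2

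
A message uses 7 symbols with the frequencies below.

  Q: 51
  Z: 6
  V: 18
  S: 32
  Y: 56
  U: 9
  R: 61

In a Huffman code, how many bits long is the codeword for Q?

Build the tree from the bottom:
merge Z(6) and U(9): 15
merge 15 and V(18): 33
merge S(32) and 33: 65
merge Q(51) and Y(56): 107
merge R(61) and 65: 126
merge 107 and 126: 233
Q's leaf is at depth 2, giving a 2-bit codeword.

2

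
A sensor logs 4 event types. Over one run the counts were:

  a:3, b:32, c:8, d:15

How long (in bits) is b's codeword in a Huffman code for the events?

1

Huffman merges, smallest pair first:
merge a(3) and c(8): 11
merge 11 and d(15): 26
merge 26 and b(32): 58
b is a child of the root — depth 1, so its codeword is a single bit.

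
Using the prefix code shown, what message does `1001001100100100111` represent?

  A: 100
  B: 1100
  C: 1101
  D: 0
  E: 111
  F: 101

AABAAE

Read left to right; each codeword is recognised as soon as it completes (prefix code):
  100→A | 100→A | 1100→B | 100→A | 100→A | 111→E
Decoded message: AABAAE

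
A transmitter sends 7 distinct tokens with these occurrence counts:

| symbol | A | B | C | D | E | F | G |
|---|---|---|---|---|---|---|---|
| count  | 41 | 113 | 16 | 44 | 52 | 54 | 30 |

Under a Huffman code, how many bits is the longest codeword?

4

Merge the two lowest-weight nodes at each step:
C(16) + G(30) → 46
A(41) + D(44) → 85
46 + E(52) → 98
F(54) + 85 → 139
98 + B(113) → 211
139 + 211 → 350
The first pair merged (C, G) ends up deepest, at depth 4.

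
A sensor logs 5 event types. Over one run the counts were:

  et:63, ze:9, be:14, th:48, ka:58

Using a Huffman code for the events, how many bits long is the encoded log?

Merge the two smallest weights repeatedly:
combine ze(9), be(14) → 23
combine 23, th(48) → 71
combine ka(58), et(63) → 121
combine 71, 121 → 192
The encoded length is the sum of every internal node's weight: 23 + 71 + 121 + 192 = 407 bits.

407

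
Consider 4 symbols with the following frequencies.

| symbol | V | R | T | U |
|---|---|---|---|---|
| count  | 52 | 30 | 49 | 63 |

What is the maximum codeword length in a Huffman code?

2

Merge the two lowest-weight nodes at each step:
R(30) + T(49) → 79
V(52) + U(63) → 115
79 + 115 → 194
The rarest symbols sit at the bottom; the longest codeword is 2 bits.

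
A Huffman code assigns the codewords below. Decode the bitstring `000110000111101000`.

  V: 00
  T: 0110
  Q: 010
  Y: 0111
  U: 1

Read left to right; each codeword is recognised as soon as it completes (prefix code):
  00→V | 0110→T | 00→V | 0111→Y | 1→U | 010→Q | 00→V
Decoded message: VTVYUQV

VTVYUQV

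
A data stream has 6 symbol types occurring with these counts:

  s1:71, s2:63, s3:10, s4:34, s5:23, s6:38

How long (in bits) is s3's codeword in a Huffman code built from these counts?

4

Huffman merges, smallest pair first:
merge s3(10) and s5(23): 33
merge 33 and s4(34): 67
merge s6(38) and s2(63): 101
merge 67 and s1(71): 138
merge 101 and 138: 239
s3 sits 4 levels below the root, so its codeword is 4 bits.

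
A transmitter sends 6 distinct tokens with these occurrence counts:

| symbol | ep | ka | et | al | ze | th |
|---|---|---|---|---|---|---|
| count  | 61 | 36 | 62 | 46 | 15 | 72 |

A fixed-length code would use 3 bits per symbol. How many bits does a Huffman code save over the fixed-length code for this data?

Fixed-length: 3 bits × 292 symbols = 876 bits.
Huffman merges:
combine ze(15), ka(36) → 51
combine al(46), 51 → 97
combine ep(61), et(62) → 123
combine th(72), 97 → 169
combine 123, 169 → 292
Huffman total = 51 + 97 + 123 + 169 + 292 = 732 bits.
Saving = 876 − 732 = 144 bits.

144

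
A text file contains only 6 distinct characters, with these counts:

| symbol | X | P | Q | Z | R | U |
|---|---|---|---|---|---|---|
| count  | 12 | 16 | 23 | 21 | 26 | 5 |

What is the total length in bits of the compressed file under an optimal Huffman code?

Merge the two smallest weights repeatedly:
combine U(5), X(12) → 17
combine P(16), 17 → 33
combine Z(21), Q(23) → 44
combine R(26), 33 → 59
combine 44, 59 → 103
Each symbol's bit-cost is frequency × depth; summing gives 256 bits (equivalently 17 + 33 + 44 + 59 + 103).

256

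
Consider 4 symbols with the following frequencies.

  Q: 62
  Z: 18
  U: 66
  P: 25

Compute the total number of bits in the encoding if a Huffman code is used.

Greedily combine the two least-frequent nodes:
Z(18) + P(25) → 43
43 + Q(62) → 105
U(66) + 105 → 171
The encoded length is the sum of every internal node's weight: 43 + 105 + 171 = 319 bits.

319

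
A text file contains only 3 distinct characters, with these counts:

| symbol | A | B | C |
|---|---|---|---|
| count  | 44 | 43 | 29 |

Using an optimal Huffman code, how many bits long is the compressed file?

Greedily combine the two least-frequent nodes:
C(29) + B(43) → 72
A(44) + 72 → 116
The encoded length is the sum of every internal node's weight: 72 + 116 = 188 bits.

188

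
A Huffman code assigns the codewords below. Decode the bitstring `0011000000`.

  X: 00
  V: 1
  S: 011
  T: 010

XVVXXX

Read left to right; each codeword is recognised as soon as it completes (prefix code):
  00→X | 1→V | 1→V | 00→X | 00→X | 00→X
Decoded message: XVVXXX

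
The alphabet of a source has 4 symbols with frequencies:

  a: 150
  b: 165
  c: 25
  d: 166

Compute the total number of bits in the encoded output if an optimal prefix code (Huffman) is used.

Greedily combine the two least-frequent nodes:
c(25) + a(150) → 175
b(165) + d(166) → 331
175 + 331 → 506
Each symbol's bit-cost is frequency × depth; summing gives 1012 bits (equivalently 175 + 331 + 506).

1012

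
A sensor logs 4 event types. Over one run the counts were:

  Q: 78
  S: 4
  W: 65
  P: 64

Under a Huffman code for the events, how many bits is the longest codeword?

Merge the two lowest-weight nodes at each step:
S(4) + P(64) → 68
W(65) + 68 → 133
Q(78) + 133 → 211
Maximum depth reached is 3.

3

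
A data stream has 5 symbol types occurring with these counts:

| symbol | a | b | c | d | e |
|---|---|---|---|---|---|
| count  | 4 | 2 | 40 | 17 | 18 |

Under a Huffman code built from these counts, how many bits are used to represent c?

1

Huffman merges, smallest pair first:
merge b(2) and a(4): 6
merge 6 and d(17): 23
merge e(18) and 23: 41
merge c(40) and 41: 81
c is a child of the root — depth 1, so its codeword is a single bit.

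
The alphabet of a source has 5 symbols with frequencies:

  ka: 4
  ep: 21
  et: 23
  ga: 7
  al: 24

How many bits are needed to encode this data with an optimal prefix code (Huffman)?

Build the Huffman tree bottom-up:
ka(4) + ga(7) → 11
11 + ep(21) → 32
et(23) + al(24) → 47
32 + 47 → 79
Total encoded bits = sum of merged weights = 11 + 32 + 47 + 79 = 169.

169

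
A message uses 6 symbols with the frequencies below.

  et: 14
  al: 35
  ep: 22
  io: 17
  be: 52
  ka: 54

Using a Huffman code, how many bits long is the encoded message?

472

Merge the two smallest weights repeatedly:
merge et(14) and io(17): 31
merge ep(22) and 31: 53
merge al(35) and be(52): 87
merge 53 and ka(54): 107
merge 87 and 107: 194
The encoded length is the sum of every internal node's weight: 31 + 53 + 87 + 107 + 194 = 472 bits.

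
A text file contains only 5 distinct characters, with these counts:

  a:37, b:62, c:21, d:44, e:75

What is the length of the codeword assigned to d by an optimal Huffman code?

2

Huffman merges, smallest pair first:
combine c(21), a(37) → 58
combine d(44), 58 → 102
combine b(62), e(75) → 137
combine 102, 137 → 239
The subtree containing d is merged 2 times, so code length = 2.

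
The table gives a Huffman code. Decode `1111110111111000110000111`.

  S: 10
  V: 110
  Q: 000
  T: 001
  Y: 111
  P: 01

YYPYVTSQY

Read left to right; each codeword is recognised as soon as it completes (prefix code):
  111→Y | 111→Y | 01→P | 111→Y | 110→V | 001→T | 10→S | 000→Q | 111→Y
Decoded message: YYPYVTSQY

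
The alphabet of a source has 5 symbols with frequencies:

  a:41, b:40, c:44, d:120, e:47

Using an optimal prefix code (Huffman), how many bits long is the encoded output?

Build the Huffman tree bottom-up:
b(40) + a(41) → 81
c(44) + e(47) → 91
81 + 91 → 172
d(120) + 172 → 292
Each symbol's bit-cost is frequency × depth; summing gives 636 bits (equivalently 81 + 91 + 172 + 292).

636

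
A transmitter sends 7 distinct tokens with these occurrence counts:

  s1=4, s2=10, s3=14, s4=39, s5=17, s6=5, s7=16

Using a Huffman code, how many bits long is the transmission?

265

Build the Huffman tree bottom-up:
s1(4) + s6(5) → 9
9 + s2(10) → 19
s3(14) + s7(16) → 30
s5(17) + 19 → 36
30 + 36 → 66
s4(39) + 66 → 105
Total encoded bits = sum of merged weights = 9 + 19 + 30 + 36 + 66 + 105 = 265.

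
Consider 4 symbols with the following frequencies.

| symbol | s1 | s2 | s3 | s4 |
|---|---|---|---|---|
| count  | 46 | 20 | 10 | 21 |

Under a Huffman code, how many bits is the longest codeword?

Merge the two lowest-weight nodes at each step:
combine s3(10), s2(20) → 30
combine s4(21), 30 → 51
combine s1(46), 51 → 97
The first pair merged (s3, s2) ends up deepest, at depth 3.

3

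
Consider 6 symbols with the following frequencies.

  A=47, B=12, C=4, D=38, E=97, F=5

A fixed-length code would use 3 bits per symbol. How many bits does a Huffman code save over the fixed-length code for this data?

211

Fixed-length: 3 bits × 203 symbols = 609 bits.
Huffman merges:
C(4) + F(5) → 9
9 + B(12) → 21
21 + D(38) → 59
A(47) + 59 → 106
E(97) + 106 → 203
Huffman total = 9 + 21 + 59 + 106 + 203 = 398 bits.
Saving = 609 − 398 = 211 bits.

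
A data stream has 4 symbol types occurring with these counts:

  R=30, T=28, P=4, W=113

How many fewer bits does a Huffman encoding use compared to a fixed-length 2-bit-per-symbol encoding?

81

Fixed-length: 2 bits × 175 symbols = 350 bits.
Huffman merges:
P(4) + T(28) → 32
R(30) + 32 → 62
62 + W(113) → 175
Huffman total = 32 + 62 + 175 = 269 bits.
Saving = 350 − 269 = 81 bits.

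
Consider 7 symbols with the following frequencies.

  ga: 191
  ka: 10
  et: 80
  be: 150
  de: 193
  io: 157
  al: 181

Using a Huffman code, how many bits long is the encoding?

Merge the two smallest weights repeatedly:
merge ka(10) and et(80): 90
merge 90 and be(150): 240
merge io(157) and al(181): 338
merge ga(191) and de(193): 384
merge 240 and 338: 578
merge 384 and 578: 962
Each symbol's bit-cost is frequency × depth; summing gives 2592 bits (equivalently 90 + 240 + 338 + 384 + 578 + 962).

2592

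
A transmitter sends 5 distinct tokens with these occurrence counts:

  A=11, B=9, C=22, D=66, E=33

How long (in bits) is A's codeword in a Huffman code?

Build the tree from the bottom:
merge B(9) and A(11): 20
merge 20 and C(22): 42
merge E(33) and 42: 75
merge D(66) and 75: 141
A's leaf is at depth 4, giving a 4-bit codeword.

4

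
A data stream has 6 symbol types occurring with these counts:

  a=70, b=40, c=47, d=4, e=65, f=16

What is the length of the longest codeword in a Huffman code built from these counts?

4

Merge the two lowest-weight nodes at each step:
combine d(4), f(16) → 20
combine 20, b(40) → 60
combine c(47), 60 → 107
combine e(65), a(70) → 135
combine 107, 135 → 242
The rarest symbols sit at the bottom; the longest codeword is 4 bits.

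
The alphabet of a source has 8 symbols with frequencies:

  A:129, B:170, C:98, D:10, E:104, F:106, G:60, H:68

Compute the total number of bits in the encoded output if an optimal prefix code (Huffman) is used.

Merge the two smallest weights repeatedly:
merge D(10) and G(60): 70
merge H(68) and 70: 138
merge C(98) and E(104): 202
merge F(106) and A(129): 235
merge 138 and B(170): 308
merge 202 and 235: 437
merge 308 and 437: 745
Total encoded bits = sum of merged weights = 70 + 138 + 202 + 235 + 308 + 437 + 745 = 2135.

2135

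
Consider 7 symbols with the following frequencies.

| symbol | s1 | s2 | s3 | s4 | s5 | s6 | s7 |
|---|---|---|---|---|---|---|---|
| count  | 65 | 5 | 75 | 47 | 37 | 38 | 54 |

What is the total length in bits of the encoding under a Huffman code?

865

Build the Huffman tree bottom-up:
s2(5) + s5(37) → 42
s6(38) + 42 → 80
s4(47) + s7(54) → 101
s1(65) + s3(75) → 140
80 + 101 → 181
140 + 181 → 321
Total encoded bits = sum of merged weights = 42 + 80 + 101 + 140 + 181 + 321 = 865.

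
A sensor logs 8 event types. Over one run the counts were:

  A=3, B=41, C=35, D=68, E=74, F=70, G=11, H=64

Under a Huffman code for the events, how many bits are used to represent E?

2

Build the tree from the bottom:
combine A(3), G(11) → 14
combine 14, C(35) → 49
combine B(41), 49 → 90
combine H(64), D(68) → 132
combine F(70), E(74) → 144
combine 90, 132 → 222
combine 144, 222 → 366
E sits 2 levels below the root, so its codeword is 2 bits.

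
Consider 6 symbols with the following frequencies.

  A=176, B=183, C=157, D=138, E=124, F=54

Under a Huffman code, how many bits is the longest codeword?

3

Merge the two lowest-weight nodes at each step:
combine F(54), E(124) → 178
combine D(138), C(157) → 295
combine A(176), 178 → 354
combine B(183), 295 → 478
combine 354, 478 → 832
Maximum depth reached is 3.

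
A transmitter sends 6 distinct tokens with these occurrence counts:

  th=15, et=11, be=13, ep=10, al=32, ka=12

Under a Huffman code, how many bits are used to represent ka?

3

Huffman merges, smallest pair first:
merge ep(10) and et(11): 21
merge ka(12) and be(13): 25
merge th(15) and 21: 36
merge 25 and al(32): 57
merge 36 and 57: 93
ka sits 3 levels below the root, so its codeword is 3 bits.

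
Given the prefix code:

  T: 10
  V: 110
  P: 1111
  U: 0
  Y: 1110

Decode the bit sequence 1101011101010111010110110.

VTYTTYTVV

Read left to right; each codeword is recognised as soon as it completes (prefix code):
  110→V | 10→T | 1110→Y | 10→T | 10→T | 1110→Y | 10→T | 110→V | 110→V
Decoded message: VTYTTYTVV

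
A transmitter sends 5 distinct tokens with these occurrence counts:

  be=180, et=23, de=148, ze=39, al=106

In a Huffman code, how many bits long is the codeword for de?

Build the tree from the bottom:
merge et(23) and ze(39): 62
merge 62 and al(106): 168
merge de(148) and 168: 316
merge be(180) and 316: 496
The subtree containing de is merged 2 times, so code length = 2.

2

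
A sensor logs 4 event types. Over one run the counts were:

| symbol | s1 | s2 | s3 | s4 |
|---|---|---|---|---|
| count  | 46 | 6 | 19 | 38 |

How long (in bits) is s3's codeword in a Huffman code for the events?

Repeatedly merge the two smallest:
merge s2(6) and s3(19): 25
merge 25 and s4(38): 63
merge s1(46) and 63: 109
s3's leaf is at depth 3, giving a 3-bit codeword.

3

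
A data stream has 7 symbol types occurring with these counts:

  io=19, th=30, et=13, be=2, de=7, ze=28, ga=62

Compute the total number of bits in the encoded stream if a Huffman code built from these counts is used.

390

Greedily combine the two least-frequent nodes:
merge be(2) and de(7): 9
merge 9 and et(13): 22
merge io(19) and 22: 41
merge ze(28) and th(30): 58
merge 41 and 58: 99
merge ga(62) and 99: 161
The encoded length is the sum of every internal node's weight: 9 + 22 + 41 + 58 + 99 + 161 = 390 bits.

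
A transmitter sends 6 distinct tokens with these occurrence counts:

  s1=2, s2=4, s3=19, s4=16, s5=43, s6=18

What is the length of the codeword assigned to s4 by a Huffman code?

Repeatedly merge the two smallest:
s1(2) + s2(4) → 6
6 + s4(16) → 22
s6(18) + s3(19) → 37
22 + 37 → 59
s5(43) + 59 → 102
s4 sits 3 levels below the root, so its codeword is 3 bits.

3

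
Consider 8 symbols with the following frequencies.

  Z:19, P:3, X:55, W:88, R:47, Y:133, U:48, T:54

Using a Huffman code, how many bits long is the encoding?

Merge the two smallest weights repeatedly:
P(3) + Z(19) → 22
22 + R(47) → 69
U(48) + T(54) → 102
X(55) + 69 → 124
W(88) + 102 → 190
124 + Y(133) → 257
190 + 257 → 447
Each symbol's bit-cost is frequency × depth; summing gives 1211 bits (equivalently 22 + 69 + 102 + 124 + 190 + 257 + 447).

1211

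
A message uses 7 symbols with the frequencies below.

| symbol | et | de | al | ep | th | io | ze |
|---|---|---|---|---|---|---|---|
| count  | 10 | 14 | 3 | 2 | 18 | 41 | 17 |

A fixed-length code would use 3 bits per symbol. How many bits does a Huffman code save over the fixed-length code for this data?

Fixed-length: 3 bits × 105 symbols = 315 bits.
Huffman merges:
ep(2) + al(3) → 5
5 + et(10) → 15
de(14) + 15 → 29
ze(17) + th(18) → 35
29 + 35 → 64
io(41) + 64 → 105
Huffman total = 5 + 15 + 29 + 35 + 64 + 105 = 253 bits.
Saving = 315 − 253 = 62 bits.

62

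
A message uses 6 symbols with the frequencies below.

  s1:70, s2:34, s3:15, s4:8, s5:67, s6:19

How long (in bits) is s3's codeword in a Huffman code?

Huffman merges, smallest pair first:
combine s4(8), s3(15) → 23
combine s6(19), 23 → 42
combine s2(34), 42 → 76
combine s5(67), s1(70) → 137
combine 76, 137 → 213
The subtree containing s3 is merged 4 times, so code length = 4.

4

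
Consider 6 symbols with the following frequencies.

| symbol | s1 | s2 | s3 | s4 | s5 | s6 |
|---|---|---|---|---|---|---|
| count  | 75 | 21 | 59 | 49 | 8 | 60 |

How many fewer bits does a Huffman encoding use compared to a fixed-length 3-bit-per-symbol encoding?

165

Fixed-length: 3 bits × 272 symbols = 816 bits.
Huffman merges:
merge s5(8) and s2(21): 29
merge 29 and s4(49): 78
merge s3(59) and s6(60): 119
merge s1(75) and 78: 153
merge 119 and 153: 272
Huffman total = 29 + 78 + 119 + 153 + 272 = 651 bits.
Saving = 816 − 651 = 165 bits.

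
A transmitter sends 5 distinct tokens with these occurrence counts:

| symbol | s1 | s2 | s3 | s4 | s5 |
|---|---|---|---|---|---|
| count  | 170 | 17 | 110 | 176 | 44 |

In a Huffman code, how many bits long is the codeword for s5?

Huffman merges, smallest pair first:
merge s2(17) and s5(44): 61
merge 61 and s3(110): 171
merge s1(170) and 171: 341
merge s4(176) and 341: 517
s5's leaf is at depth 4, giving a 4-bit codeword.

4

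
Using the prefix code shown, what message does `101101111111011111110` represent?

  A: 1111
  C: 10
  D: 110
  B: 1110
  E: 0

Read left to right; each codeword is recognised as soon as it completes (prefix code):
  10→C | 110→D | 1111→A | 1110→B | 1111→A | 1110→B
Decoded message: CDABAB

CDABAB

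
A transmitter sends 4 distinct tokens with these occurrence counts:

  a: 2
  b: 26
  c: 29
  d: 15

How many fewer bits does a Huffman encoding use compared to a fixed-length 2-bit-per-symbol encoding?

12

Fixed-length: 2 bits × 72 symbols = 144 bits.
Huffman merges:
combine a(2), d(15) → 17
combine 17, b(26) → 43
combine c(29), 43 → 72
Huffman total = 17 + 43 + 72 = 132 bits.
Saving = 144 − 132 = 12 bits.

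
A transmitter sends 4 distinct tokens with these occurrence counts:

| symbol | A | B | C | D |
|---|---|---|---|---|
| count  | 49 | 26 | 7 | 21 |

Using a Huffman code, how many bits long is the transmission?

185

Greedily combine the two least-frequent nodes:
combine C(7), D(21) → 28
combine B(26), 28 → 54
combine A(49), 54 → 103
Total encoded bits = sum of merged weights = 28 + 54 + 103 = 185.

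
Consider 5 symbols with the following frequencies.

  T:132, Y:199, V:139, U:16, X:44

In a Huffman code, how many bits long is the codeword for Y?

1

Repeatedly merge the two smallest:
U(16) + X(44) → 60
60 + T(132) → 192
V(139) + 192 → 331
Y(199) + 331 → 530
Y is merged only at the final step, so code length = 1.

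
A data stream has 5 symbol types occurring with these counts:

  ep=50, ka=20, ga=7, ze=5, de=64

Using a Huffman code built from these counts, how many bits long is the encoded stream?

272

Greedily combine the two least-frequent nodes:
merge ze(5) and ga(7): 12
merge 12 and ka(20): 32
merge 32 and ep(50): 82
merge de(64) and 82: 146
Total encoded bits = sum of merged weights = 12 + 32 + 82 + 146 = 272.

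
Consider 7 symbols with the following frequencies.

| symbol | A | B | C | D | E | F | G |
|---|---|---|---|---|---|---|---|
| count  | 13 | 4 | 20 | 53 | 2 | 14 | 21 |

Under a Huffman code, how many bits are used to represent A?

4

Repeatedly merge the two smallest:
merge E(2) and B(4): 6
merge 6 and A(13): 19
merge F(14) and 19: 33
merge C(20) and G(21): 41
merge 33 and 41: 74
merge D(53) and 74: 127
A sits 4 levels below the root, so its codeword is 4 bits.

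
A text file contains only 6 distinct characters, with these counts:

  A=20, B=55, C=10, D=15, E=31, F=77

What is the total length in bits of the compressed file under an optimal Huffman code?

Build the Huffman tree bottom-up:
combine C(10), D(15) → 25
combine A(20), 25 → 45
combine E(31), 45 → 76
combine B(55), 76 → 131
combine F(77), 131 → 208
The encoded length is the sum of every internal node's weight: 25 + 45 + 76 + 131 + 208 = 485 bits.

485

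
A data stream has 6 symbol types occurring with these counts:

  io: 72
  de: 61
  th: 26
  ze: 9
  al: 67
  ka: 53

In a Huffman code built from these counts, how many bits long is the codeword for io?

Repeatedly merge the two smallest:
combine ze(9), th(26) → 35
combine 35, ka(53) → 88
combine de(61), al(67) → 128
combine io(72), 88 → 160
combine 128, 160 → 288
The subtree containing io is merged 2 times, so code length = 2.

2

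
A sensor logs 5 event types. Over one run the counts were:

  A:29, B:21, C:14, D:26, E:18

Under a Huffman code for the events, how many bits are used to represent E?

3

Build the tree from the bottom:
combine C(14), E(18) → 32
combine B(21), D(26) → 47
combine A(29), 32 → 61
combine 47, 61 → 108
E's leaf is at depth 3, giving a 3-bit codeword.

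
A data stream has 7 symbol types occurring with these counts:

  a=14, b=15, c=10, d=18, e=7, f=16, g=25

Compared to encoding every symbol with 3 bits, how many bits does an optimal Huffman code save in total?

Fixed-length: 3 bits × 105 symbols = 315 bits.
Huffman merges:
combine e(7), c(10) → 17
combine a(14), b(15) → 29
combine f(16), 17 → 33
combine d(18), g(25) → 43
combine 29, 33 → 62
combine 43, 62 → 105
Huffman total = 17 + 29 + 33 + 43 + 62 + 105 = 289 bits.
Saving = 315 − 289 = 26 bits.

26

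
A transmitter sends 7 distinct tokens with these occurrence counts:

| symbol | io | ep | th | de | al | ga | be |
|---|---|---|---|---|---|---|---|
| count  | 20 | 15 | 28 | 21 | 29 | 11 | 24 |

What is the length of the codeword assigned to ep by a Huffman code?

Build the tree from the bottom:
ga(11) + ep(15) → 26
io(20) + de(21) → 41
be(24) + 26 → 50
th(28) + al(29) → 57
41 + 50 → 91
57 + 91 → 148
The subtree containing ep is merged 4 times, so code length = 4.

4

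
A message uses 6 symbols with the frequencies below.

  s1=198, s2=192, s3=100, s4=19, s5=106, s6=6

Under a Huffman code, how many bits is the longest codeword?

Merge the two lowest-weight nodes at each step:
merge s6(6) and s4(19): 25
merge 25 and s3(100): 125
merge s5(106) and 125: 231
merge s2(192) and s1(198): 390
merge 231 and 390: 621
Maximum depth reached is 4.

4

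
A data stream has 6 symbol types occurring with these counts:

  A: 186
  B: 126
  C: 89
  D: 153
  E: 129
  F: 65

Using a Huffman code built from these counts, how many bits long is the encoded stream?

1905

Build the Huffman tree bottom-up:
merge F(65) and C(89): 154
merge B(126) and E(129): 255
merge D(153) and 154: 307
merge A(186) and 255: 441
merge 307 and 441: 748
The encoded length is the sum of every internal node's weight: 154 + 255 + 307 + 441 + 748 = 1905 bits.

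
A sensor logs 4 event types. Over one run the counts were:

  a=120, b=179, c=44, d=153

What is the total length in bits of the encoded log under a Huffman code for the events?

Merge the two smallest weights repeatedly:
merge c(44) and a(120): 164
merge d(153) and 164: 317
merge b(179) and 317: 496
Each symbol's bit-cost is frequency × depth; summing gives 977 bits (equivalently 164 + 317 + 496).

977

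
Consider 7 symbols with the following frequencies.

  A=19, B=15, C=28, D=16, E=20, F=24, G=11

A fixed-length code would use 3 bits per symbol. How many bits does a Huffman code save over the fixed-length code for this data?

Fixed-length: 3 bits × 133 symbols = 399 bits.
Huffman merges:
merge G(11) and B(15): 26
merge D(16) and A(19): 35
merge E(20) and F(24): 44
merge 26 and C(28): 54
merge 35 and 44: 79
merge 54 and 79: 133
Huffman total = 26 + 35 + 44 + 54 + 79 + 133 = 371 bits.
Saving = 399 − 371 = 28 bits.

28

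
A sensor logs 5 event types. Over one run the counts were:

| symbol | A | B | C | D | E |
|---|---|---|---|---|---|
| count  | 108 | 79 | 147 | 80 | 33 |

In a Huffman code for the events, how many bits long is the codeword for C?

2

Build the tree from the bottom:
combine E(33), B(79) → 112
combine D(80), A(108) → 188
combine 112, C(147) → 259
combine 188, 259 → 447
C's leaf is at depth 2, giving a 2-bit codeword.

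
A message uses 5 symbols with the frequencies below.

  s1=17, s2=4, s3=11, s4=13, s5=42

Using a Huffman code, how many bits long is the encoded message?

Greedily combine the two least-frequent nodes:
combine s2(4), s3(11) → 15
combine s4(13), 15 → 28
combine s1(17), 28 → 45
combine s5(42), 45 → 87
Each symbol's bit-cost is frequency × depth; summing gives 175 bits (equivalently 15 + 28 + 45 + 87).

175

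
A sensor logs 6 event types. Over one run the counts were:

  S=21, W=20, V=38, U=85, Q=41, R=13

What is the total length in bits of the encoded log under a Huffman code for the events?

Greedily combine the two least-frequent nodes:
merge R(13) and W(20): 33
merge S(21) and 33: 54
merge V(38) and Q(41): 79
merge 54 and 79: 133
merge U(85) and 133: 218
Each symbol's bit-cost is frequency × depth; summing gives 517 bits (equivalently 33 + 54 + 79 + 133 + 218).

517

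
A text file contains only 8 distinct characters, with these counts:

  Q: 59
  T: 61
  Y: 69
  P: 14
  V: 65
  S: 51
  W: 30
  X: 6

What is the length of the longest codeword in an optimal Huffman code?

5

Merge the two lowest-weight nodes at each step:
X(6) + P(14) → 20
20 + W(30) → 50
50 + S(51) → 101
Q(59) + T(61) → 120
V(65) + Y(69) → 134
101 + 120 → 221
134 + 221 → 355
The rarest symbols sit at the bottom; the longest codeword is 5 bits.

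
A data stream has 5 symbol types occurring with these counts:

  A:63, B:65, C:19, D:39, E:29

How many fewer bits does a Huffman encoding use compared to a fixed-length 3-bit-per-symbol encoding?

167

Fixed-length: 3 bits × 215 symbols = 645 bits.
Huffman merges:
combine C(19), E(29) → 48
combine D(39), 48 → 87
combine A(63), B(65) → 128
combine 87, 128 → 215
Huffman total = 48 + 87 + 128 + 215 = 478 bits.
Saving = 645 − 478 = 167 bits.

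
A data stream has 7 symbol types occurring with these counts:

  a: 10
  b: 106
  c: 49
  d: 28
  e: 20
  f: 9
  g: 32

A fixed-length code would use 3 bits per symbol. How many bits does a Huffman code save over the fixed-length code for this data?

Fixed-length: 3 bits × 254 symbols = 762 bits.
Huffman merges:
f(9) + a(10) → 19
19 + e(20) → 39
d(28) + g(32) → 60
39 + c(49) → 88
60 + 88 → 148
b(106) + 148 → 254
Huffman total = 19 + 39 + 60 + 88 + 148 + 254 = 608 bits.
Saving = 762 − 608 = 154 bits.

154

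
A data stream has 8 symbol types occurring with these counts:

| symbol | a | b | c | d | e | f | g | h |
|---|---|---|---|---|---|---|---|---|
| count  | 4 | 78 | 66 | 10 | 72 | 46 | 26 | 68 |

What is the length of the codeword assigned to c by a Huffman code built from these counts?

Huffman merges, smallest pair first:
combine a(4), d(10) → 14
combine 14, g(26) → 40
combine 40, f(46) → 86
combine c(66), h(68) → 134
combine e(72), b(78) → 150
combine 86, 134 → 220
combine 150, 220 → 370
c sits 3 levels below the root, so its codeword is 3 bits.

3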